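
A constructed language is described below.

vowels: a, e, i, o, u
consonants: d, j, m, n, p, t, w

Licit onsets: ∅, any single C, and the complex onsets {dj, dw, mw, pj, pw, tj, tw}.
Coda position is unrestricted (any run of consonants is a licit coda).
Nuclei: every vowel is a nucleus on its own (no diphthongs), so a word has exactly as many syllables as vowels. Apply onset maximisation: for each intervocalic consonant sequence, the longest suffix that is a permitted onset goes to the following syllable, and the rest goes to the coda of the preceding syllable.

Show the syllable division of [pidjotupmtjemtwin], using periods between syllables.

Vowels present: i, o, u, e, i; each is a nucleus, giving 5 syllables.
V1 /i/ – V2 /o/: /dj/ — entire cluster is a permitted onset → onset /dj/, coda ∅.
V2 /o/ – V3 /u/: /t/ → onset of the next syllable (single consonants are always licit onsets).
V3 /u/ – V4 /e/: /pmtj/ — longest licit onset from the right is /tj/, leaving /pm/ as coda.
V4 /e/ – V5 /i/: /mtw/; trying suffixes from longest down, /tw/ is the first permitted one, so coda /m/ | onset /tw/.

pi.djo.tupm.tjem.twin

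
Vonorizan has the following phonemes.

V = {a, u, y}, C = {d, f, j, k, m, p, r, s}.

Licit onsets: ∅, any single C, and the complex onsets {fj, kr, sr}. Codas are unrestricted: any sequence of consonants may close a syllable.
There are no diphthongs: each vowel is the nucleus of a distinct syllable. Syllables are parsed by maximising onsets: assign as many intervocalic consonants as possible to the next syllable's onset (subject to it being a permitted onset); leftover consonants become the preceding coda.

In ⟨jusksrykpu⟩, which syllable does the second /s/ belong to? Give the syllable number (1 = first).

The vowels are u, y, u — 3 nuclei, so 3 syllables.
V1 /u/ – V2 /y/: /sksr/ — longest licit onset from the right is /sr/, leaving /sk/ as coda.
V2 /y/ – V3 /u/: cluster /kp/ — the longest permitted-onset suffix is /p/; onset = /p/, preceding coda = /k/.
Putting it together: jusk.sryk.pu.
The second /s/ is in the onset of syllable 2 (/sryk/).

2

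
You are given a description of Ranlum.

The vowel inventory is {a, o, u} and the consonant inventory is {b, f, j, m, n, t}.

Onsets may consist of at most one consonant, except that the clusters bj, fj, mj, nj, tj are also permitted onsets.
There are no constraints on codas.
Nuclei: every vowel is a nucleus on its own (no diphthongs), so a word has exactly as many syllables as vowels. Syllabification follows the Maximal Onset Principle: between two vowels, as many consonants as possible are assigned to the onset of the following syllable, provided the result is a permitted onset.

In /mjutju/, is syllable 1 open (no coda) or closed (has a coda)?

open

Nuclei (vowels): u, u → 2 syllables.
V1 /u/ – V2 /u/: /tj/ — entire cluster is a permitted onset → onset /tj/, coda ∅.
So the parse is mju.tju.
Syllable 1 is /mju/; it ends in its nucleus with no coda, so it is open.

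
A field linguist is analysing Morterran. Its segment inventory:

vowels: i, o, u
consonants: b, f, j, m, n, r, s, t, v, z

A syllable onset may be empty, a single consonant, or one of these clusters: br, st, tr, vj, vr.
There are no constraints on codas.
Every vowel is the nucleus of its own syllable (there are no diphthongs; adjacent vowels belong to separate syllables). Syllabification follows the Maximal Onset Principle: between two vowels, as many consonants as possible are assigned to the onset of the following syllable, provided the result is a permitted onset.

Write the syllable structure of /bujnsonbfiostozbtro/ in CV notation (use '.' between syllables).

CVCC.CVCC.CV.V.CCVCC.CCV

The vowels are u, o, i, o, o, o — 6 nuclei, so 6 syllables.
V1 /u/ – V2 /o/: /jns/ — longest licit onset from the right is /s/, leaving /jn/ as coda.
V2 /o/ – V3 /i/: cluster /nbf/ — the longest permitted-onset suffix is /f/; onset = /f/, preceding coda = /nb/.
V3 /i/ – V4 /o/: hiatus — the boundary sits between the two vowels.
V4 /o/ – V5 /o/: /st/ is a licit onset in full, so it all attaches to the next syllable.
V5 /o/ – V6 /o/: cluster /zbtr/ — the longest permitted-onset suffix is /tr/; onset = /tr/, preceding coda = /zb/.
Result: bujn.sonb.fi.o.stozb.tro.
Mapping each syllable to C/V: /bujn/ → CVCC, /sonb/ → CVCC, /fi/ → CV, /o/ → V, /stozb/ → CCVCC, /tro/ → CCV.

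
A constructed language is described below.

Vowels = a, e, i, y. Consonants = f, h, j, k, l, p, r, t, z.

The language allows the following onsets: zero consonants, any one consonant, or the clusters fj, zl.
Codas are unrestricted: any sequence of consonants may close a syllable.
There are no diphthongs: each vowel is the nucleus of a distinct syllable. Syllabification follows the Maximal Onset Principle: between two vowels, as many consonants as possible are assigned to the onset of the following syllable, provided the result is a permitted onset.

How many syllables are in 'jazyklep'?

Vowels present: a, y, e; each is a nucleus, giving 3 syllables.

3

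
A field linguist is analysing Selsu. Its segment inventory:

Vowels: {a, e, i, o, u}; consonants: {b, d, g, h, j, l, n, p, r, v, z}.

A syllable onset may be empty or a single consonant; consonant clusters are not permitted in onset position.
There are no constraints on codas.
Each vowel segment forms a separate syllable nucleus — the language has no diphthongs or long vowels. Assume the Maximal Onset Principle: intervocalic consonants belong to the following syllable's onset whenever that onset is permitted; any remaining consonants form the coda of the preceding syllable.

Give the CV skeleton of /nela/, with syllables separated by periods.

Nuclei (vowels): e, a → 2 syllables.
V1 /e/ – V2 /a/: /l/ → onset of the next syllable (single consonants are always licit onsets).
So the parse is ne.la.
Mapping each syllable to C/V: /ne/ → CV, /la/ → CV.

CV.CV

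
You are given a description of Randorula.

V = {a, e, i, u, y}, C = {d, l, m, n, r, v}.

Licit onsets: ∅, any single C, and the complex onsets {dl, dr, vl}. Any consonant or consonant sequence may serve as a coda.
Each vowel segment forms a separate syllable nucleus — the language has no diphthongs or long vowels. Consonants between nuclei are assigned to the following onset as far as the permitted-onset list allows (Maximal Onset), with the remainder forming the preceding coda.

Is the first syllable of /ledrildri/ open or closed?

Vowels present: e, i, i; each is a nucleus, giving 3 syllables.
σ1/σ2 boundary: /dr/ — entire cluster is a permitted onset → onset /dr/, coda ∅.
σ2/σ3 boundary: cluster /ldr/ — the longest permitted-onset suffix is /dr/; onset = /dr/, preceding coda = /l/.
So the parse is le.dril.dri.
Syllable 1 is /le/; it ends in its nucleus with no coda, so it is open.

open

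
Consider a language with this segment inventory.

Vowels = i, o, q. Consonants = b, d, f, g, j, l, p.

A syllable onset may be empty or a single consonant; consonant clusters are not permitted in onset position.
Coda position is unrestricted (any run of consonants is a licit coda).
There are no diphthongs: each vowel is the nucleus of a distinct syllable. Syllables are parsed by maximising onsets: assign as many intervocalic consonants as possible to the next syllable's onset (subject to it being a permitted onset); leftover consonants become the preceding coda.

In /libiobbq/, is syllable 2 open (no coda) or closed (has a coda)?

open

Vowels present: i, i, o, q; each is a nucleus, giving 4 syllables.
V1 /i/ – V2 /i/: /b/ → onset of the next syllable (single consonants are always licit onsets).
V2 /i/ – V3 /o/: nothing intervenes; syllable break is V.V.
V3 /o/ – V4 /q/: /bb/ splits as /b/ + /b/ (/b/ is the longest suffix that is a licit onset).
Result: li.bi.ob.bq.
Syllable 2 is /bi/; it ends in its nucleus with no coda, so it is open.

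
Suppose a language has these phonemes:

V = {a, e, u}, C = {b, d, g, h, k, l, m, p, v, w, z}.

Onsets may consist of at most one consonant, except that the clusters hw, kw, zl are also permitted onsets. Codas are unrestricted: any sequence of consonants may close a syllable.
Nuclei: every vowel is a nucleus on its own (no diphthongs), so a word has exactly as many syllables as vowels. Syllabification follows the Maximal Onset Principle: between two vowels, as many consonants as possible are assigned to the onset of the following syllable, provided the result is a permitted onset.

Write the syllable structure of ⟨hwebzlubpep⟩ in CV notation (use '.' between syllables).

Vowels present: e, u, e; each is a nucleus, giving 3 syllables.
V1 /e/ – V2 /u/: /bzl/ — longest licit onset from the right is /zl/, leaving /b/ as coda.
V2 /u/ – V3 /e/: /bp/ — longest licit onset from the right is /p/, leaving /b/ as coda.
Result: hweb.zlub.pep.
Mapping each syllable to C/V: /hweb/ → CCVC, /zlub/ → CCVC, /pep/ → CVC.

CCVC.CCVC.CVC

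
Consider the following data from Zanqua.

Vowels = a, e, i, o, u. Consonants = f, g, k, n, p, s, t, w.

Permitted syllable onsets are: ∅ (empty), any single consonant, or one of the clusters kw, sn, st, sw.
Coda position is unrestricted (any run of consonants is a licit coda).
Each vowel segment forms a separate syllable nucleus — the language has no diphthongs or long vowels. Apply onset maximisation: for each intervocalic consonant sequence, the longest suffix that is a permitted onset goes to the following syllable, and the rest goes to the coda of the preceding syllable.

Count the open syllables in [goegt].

1

The vowels are o, e — 2 nuclei, so 2 syllables.
/o…e/ gap (V1→V2): no consonants, so the boundary falls immediately after /o/.
So the parse is go.egt.
Classifying each syllable: /go/ (open), /egt/ (closed).
Open syllables: 1.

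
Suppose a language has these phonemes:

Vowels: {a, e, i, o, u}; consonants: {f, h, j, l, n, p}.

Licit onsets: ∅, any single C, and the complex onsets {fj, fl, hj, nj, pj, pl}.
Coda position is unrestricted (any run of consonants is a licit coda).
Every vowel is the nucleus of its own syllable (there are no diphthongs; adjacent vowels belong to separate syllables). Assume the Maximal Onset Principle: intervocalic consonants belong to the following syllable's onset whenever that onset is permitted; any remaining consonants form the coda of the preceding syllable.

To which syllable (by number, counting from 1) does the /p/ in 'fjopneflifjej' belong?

1

The vowels are o, e, i, e — 4 nuclei, so 4 syllables.
V1 /o/ – V2 /e/: /pn/ splits as /p/ + /n/ (/n/ is the longest suffix that is a licit onset).
V2 /e/ – V3 /i/: cluster /fl/ — /fl/ is itself a permitted onset, so the whole cluster goes right; preceding coda = ∅.
V3 /i/ – V4 /e/: /fj/ — entire cluster is a permitted onset → onset /fj/, coda ∅.
Syllabification: fjop.ne.fli.fjej.
The /p/ is in the coda of syllable 1 (/fjop/).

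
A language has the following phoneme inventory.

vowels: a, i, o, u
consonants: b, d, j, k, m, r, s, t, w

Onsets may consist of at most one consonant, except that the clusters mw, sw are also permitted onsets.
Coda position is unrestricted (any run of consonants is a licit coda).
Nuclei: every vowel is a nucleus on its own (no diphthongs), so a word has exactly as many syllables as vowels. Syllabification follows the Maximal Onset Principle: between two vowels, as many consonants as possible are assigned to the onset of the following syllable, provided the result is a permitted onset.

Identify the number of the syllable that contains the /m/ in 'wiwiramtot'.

Vowels present: i, i, a, o; each is a nucleus, giving 4 syllables.
σ1/σ2 boundary: /w/ → onset of the next syllable (single consonants are always licit onsets).
σ2/σ3 boundary: /r/ is a single consonant, so it becomes the next onset.
σ3/σ4 boundary: cluster /mt/ — the longest permitted-onset suffix is /t/; onset = /t/, preceding coda = /m/.
Putting it together: wi.wi.ram.tot.
The /m/ is in the coda of syllable 3 (/ram/).

3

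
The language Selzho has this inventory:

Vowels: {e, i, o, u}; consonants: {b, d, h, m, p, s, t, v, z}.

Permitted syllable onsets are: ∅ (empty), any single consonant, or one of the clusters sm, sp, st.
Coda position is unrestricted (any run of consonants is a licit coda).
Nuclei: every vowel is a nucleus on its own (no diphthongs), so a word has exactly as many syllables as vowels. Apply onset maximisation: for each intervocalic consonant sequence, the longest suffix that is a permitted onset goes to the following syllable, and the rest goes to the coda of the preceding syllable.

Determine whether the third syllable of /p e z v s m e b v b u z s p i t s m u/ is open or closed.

Vowels present: e, e, u, i, u; each is a nucleus, giving 5 syllables.
V1 /e/ – V2 /e/: /zvsm/ splits as /zv/ + /sm/ (/sm/ is the longest suffix that is a licit onset).
V2 /e/ – V3 /u/: cluster /bvb/ — the longest permitted-onset suffix is /b/; onset = /b/, preceding coda = /bv/.
V3 /u/ – V4 /i/: cluster /zsp/ — the longest permitted-onset suffix is /sp/; onset = /sp/, preceding coda = /z/.
V4 /i/ – V5 /u/: /tsm/ splits as /t/ + /sm/ (/sm/ is the longest suffix that is a licit onset).
Syllabification: pezv.smebv.buz.spit.smu.
Syllable 3 is /buz/ with coda /z/, so it is closed.

closed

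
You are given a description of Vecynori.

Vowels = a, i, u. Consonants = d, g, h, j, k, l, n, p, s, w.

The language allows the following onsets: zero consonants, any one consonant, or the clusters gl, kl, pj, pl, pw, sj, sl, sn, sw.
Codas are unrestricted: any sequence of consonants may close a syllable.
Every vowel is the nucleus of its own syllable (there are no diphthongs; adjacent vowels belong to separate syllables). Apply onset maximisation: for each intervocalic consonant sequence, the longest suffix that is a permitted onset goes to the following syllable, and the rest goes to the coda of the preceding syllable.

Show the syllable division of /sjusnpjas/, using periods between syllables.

Nuclei (vowels): u, a → 2 syllables.
σ1/σ2 boundary: /snpj/ — longest licit onset from the right is /pj/, leaving /sn/ as coda.

sjusn.pjas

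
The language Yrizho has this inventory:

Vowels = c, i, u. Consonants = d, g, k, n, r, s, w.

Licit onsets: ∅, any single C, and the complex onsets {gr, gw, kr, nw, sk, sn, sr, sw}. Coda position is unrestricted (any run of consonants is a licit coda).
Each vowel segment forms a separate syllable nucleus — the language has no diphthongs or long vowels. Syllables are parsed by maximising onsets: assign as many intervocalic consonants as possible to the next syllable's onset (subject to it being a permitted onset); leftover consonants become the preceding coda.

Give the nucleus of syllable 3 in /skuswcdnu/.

u

The vowels are u, c, u — 3 nuclei, so 3 syllables.
The third nucleus (vowel 3 from the left) is /u/.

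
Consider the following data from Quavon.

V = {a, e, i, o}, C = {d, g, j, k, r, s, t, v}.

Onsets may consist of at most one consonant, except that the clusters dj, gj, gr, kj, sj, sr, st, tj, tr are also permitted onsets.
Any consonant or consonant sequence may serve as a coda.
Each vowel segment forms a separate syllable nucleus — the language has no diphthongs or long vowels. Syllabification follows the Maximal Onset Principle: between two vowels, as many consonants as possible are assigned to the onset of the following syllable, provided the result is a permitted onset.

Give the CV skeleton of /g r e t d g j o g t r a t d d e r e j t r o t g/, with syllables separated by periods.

CCVCC.CCVC.CCVCC.CV.CVC.CCVCC

The vowels are e, o, a, e, e, o — 6 nuclei, so 6 syllables.
Between /e/ (V1) and /o/ (V2): /tdgj/ splits as /td/ + /gj/ (/gj/ is the longest suffix that is a licit onset).
Between /o/ (V2) and /a/ (V3): /gtr/; trying suffixes from longest down, /tr/ is the first permitted one, so coda /g/ | onset /tr/.
Between /a/ (V3) and /e/ (V4): cluster /tdd/ — the longest permitted-onset suffix is /d/; onset = /d/, preceding coda = /td/.
Between /e/ (V4) and /e/ (V5): just /r/ — single C goes to the following onset.
Between /e/ (V5) and /o/ (V6): /jtr/; trying suffixes from longest down, /tr/ is the first permitted one, so coda /j/ | onset /tr/.
Putting it together: gretd.gjog.tratd.de.rej.trotg.
Mapping each syllable to C/V: /gretd/ → CCVCC, /gjog/ → CCVC, /tratd/ → CCVCC, /de/ → CV, /rej/ → CVC, /trotg/ → CCVCC.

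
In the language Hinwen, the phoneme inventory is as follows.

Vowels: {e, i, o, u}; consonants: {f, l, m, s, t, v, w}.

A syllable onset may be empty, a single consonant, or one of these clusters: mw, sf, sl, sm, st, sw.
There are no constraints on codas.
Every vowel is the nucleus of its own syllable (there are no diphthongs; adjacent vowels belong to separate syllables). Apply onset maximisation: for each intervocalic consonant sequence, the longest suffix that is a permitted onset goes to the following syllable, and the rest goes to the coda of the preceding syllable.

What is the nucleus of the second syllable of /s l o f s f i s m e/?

i

Nuclei (vowels): o, i, e → 3 syllables.
The second nucleus (vowel 2 from the left) is /i/.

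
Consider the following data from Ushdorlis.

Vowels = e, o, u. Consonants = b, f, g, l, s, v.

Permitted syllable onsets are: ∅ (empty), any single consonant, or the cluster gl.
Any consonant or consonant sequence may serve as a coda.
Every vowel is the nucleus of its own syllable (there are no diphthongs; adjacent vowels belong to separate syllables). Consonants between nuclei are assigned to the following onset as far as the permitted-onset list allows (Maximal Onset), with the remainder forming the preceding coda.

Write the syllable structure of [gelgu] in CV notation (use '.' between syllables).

CVC.CV

Vowels present: e, u; each is a nucleus, giving 2 syllables.
/e…u/ gap (V1→V2): cluster /lg/ — the longest permitted-onset suffix is /g/; onset = /g/, preceding coda = /l/.
Result: gel.gu.
Mapping each syllable to C/V: /gel/ → CVC, /gu/ → CV.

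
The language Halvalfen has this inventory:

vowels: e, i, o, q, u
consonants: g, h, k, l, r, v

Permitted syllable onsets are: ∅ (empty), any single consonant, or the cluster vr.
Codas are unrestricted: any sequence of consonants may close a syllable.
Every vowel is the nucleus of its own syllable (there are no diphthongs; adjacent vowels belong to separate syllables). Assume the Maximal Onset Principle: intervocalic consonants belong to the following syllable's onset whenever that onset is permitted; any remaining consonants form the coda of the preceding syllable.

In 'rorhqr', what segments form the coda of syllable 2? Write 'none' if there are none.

Nuclei (vowels): o, q → 2 syllables.
V1 /o/ – V2 /q/: /rh/ — longest licit onset from the right is /h/, leaving /r/ as coda.
Syllabification: ror.hqr.
Syllable 2 is /hqr/: onset /h/, nucleus /q/, coda /r/.

r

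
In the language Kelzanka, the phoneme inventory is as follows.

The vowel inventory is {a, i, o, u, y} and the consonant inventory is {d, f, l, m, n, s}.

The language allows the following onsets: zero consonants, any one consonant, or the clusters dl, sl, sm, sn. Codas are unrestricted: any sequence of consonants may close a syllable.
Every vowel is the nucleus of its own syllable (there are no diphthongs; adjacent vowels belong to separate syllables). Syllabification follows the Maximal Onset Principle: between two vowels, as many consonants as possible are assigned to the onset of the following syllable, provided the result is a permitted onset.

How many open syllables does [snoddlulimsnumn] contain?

The vowels are o, u, i, u — 4 nuclei, so 4 syllables.
Between /o/ (V1) and /u/ (V2): /ddl/; trying suffixes from longest down, /dl/ is the first permitted one, so coda /d/ | onset /dl/.
Between /u/ (V2) and /i/ (V3): /l/ is a single consonant, so it becomes the next onset.
Between /i/ (V3) and /u/ (V4): cluster /msn/ — the longest permitted-onset suffix is /sn/; onset = /sn/, preceding coda = /m/.
Result: snod.dlu.lim.snumn.
Classifying each syllable: /snod/ (closed), /dlu/ (open), /lim/ (closed), /snumn/ (closed).
Open syllables: 1.

1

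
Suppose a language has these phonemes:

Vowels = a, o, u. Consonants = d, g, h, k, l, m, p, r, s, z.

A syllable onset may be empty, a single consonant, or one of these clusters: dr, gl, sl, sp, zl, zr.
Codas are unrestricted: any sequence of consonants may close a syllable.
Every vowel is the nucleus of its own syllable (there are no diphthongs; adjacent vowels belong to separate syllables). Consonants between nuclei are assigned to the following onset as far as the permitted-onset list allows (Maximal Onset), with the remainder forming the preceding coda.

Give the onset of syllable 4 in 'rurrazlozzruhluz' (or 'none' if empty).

zr

Nuclei (vowels): u, a, o, u, u → 5 syllables.
/u…a/ gap (V1→V2): cluster /rr/ — the longest permitted-onset suffix is /r/; onset = /r/, preceding coda = /r/.
/a…o/ gap (V2→V3): /zl/ — entire cluster is a permitted onset → onset /zl/, coda ∅.
/o…u/ gap (V3→V4): cluster /zzr/ — the longest permitted-onset suffix is /zr/; onset = /zr/, preceding coda = /z/.
/u…u/ gap (V4→V5): /hl/; trying suffixes from longest down, /l/ is the first permitted one, so coda /h/ | onset /l/.
So the parse is rur.ra.zloz.zruh.luz.
Syllable 4 is /zruh/: onset /zr/, nucleus /u/, coda /h/.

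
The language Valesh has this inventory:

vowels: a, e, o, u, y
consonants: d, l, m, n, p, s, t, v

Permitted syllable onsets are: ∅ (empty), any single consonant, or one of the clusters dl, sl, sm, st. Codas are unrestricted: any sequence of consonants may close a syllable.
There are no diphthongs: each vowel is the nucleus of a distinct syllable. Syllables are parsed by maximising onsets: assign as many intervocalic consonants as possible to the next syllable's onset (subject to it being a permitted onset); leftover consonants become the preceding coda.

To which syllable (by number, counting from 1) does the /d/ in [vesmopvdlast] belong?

3

Nuclei (vowels): e, o, a → 3 syllables.
/e…o/ gap (V1→V2): cluster /sm/ — /sm/ is itself a permitted onset, so the whole cluster goes right; preceding coda = ∅.
/o…a/ gap (V2→V3): /pvdl/ — longest licit onset from the right is /dl/, leaving /pv/ as coda.
Result: ve.smopv.dlast.
The /d/ is in the onset of syllable 3 (/dlast/).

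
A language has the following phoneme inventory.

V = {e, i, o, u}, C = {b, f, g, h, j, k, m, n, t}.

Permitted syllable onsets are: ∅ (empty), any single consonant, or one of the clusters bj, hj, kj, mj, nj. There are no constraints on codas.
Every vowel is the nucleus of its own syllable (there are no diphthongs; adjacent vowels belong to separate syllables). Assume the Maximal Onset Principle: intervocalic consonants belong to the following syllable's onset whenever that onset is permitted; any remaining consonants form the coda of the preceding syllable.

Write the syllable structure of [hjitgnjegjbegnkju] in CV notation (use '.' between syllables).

Nuclei (vowels): i, e, e, u → 4 syllables.
σ1/σ2 boundary: cluster /tgnj/ — the longest permitted-onset suffix is /nj/; onset = /nj/, preceding coda = /tg/.
σ2/σ3 boundary: /gjb/ splits as /gj/ + /b/ (/b/ is the longest suffix that is a licit onset).
σ3/σ4 boundary: /gnkj/ — longest licit onset from the right is /kj/, leaving /gn/ as coda.
So the parse is hjitg.njegj.begn.kju.
Mapping each syllable to C/V: /hjitg/ → CCVCC, /njegj/ → CCVCC, /begn/ → CVCC, /kju/ → CCV.

CCVCC.CCVCC.CVCC.CCV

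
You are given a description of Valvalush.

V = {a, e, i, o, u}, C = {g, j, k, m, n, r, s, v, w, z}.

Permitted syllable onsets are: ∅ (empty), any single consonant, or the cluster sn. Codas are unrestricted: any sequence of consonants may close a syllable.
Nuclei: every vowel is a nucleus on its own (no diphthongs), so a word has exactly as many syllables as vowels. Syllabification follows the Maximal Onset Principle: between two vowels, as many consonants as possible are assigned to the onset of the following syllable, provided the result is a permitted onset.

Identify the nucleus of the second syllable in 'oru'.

u

The vowels are o, u — 2 nuclei, so 2 syllables.
The second nucleus (vowel 2 from the left) is /u/.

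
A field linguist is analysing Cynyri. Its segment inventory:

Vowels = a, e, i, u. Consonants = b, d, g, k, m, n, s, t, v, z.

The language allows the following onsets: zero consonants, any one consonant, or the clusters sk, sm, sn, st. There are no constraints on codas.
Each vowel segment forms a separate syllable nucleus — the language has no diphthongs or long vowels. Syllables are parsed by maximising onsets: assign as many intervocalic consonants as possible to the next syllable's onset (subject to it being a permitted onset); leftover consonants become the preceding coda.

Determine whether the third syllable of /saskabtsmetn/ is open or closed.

Vowels present: a, a, e; each is a nucleus, giving 3 syllables.
σ1/σ2 boundary: /sk/ is a licit onset in full, so it all attaches to the next syllable.
σ2/σ3 boundary: /btsm/ — longest licit onset from the right is /sm/, leaving /bt/ as coda.
Result: sa.skabt.smetn.
Syllable 3 is /smetn/ with coda /tn/, so it is closed.

closed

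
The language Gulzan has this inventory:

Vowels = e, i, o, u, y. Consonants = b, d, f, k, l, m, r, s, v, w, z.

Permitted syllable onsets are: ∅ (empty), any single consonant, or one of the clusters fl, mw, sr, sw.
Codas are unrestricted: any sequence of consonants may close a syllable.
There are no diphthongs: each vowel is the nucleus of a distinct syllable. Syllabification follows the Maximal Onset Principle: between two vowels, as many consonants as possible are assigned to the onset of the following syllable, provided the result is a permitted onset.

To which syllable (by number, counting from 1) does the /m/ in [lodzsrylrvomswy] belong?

The vowels are o, y, o, y — 4 nuclei, so 4 syllables.
/o…y/ gap (V1→V2): /dzsr/ — longest licit onset from the right is /sr/, leaving /dz/ as coda.
/y…o/ gap (V2→V3): /lrv/; trying suffixes from longest down, /v/ is the first permitted one, so coda /lr/ | onset /v/.
/o…y/ gap (V3→V4): /msw/ — longest licit onset from the right is /sw/, leaving /m/ as coda.
So the parse is lodz.srylr.vom.swy.
The /m/ is in the coda of syllable 3 (/vom/).

3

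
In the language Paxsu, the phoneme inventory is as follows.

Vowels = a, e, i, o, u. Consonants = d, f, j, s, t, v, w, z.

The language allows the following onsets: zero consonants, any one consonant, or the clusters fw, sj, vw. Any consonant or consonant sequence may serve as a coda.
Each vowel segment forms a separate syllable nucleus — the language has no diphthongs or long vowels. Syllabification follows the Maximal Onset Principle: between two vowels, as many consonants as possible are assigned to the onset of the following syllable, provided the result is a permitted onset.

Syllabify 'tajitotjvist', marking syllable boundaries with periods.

Vowels present: a, i, o, i; each is a nucleus, giving 4 syllables.
V1 /a/ – V2 /i/: just /j/ — single C goes to the following onset.
V2 /i/ – V3 /o/: just /t/ — single C goes to the following onset.
V3 /o/ – V4 /i/: /tjv/ splits as /tj/ + /v/ (/v/ is the longest suffix that is a licit onset).

ta.ji.totj.vist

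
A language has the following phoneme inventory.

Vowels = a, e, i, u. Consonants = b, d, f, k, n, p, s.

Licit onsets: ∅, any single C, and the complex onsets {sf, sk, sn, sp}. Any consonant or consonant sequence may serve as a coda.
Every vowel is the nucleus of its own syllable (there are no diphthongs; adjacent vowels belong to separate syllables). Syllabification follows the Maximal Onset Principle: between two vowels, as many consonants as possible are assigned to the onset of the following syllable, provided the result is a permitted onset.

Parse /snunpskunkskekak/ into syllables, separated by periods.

Vowels present: u, u, e, a; each is a nucleus, giving 4 syllables.
/u…u/ gap (V1→V2): /npsk/; trying suffixes from longest down, /sk/ is the first permitted one, so coda /np/ | onset /sk/.
/u…e/ gap (V2→V3): cluster /nksk/ — the longest permitted-onset suffix is /sk/; onset = /sk/, preceding coda = /nk/.
/e…a/ gap (V3→V4): /k/ is a single consonant, so it becomes the next onset.

snunp.skunk.ske.kak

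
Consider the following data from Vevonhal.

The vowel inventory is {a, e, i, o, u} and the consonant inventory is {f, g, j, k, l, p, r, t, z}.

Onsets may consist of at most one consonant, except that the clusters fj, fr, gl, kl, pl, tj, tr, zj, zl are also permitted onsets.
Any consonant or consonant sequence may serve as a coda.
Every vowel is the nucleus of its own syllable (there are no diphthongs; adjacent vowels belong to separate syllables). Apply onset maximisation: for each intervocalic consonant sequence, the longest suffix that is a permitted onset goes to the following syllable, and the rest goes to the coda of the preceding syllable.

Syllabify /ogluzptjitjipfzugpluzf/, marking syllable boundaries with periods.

o.gluzp.tji.tjipf.zug.pluzf

Vowels present: o, u, i, i, u, u; each is a nucleus, giving 6 syllables.
Between /o/ (V1) and /u/ (V2): /gl/ — entire cluster is a permitted onset → onset /gl/, coda ∅.
Between /u/ (V2) and /i/ (V3): /zptj/ splits as /zp/ + /tj/ (/tj/ is the longest suffix that is a licit onset).
Between /i/ (V3) and /i/ (V4): cluster /tj/ — /tj/ is itself a permitted onset, so the whole cluster goes right; preceding coda = ∅.
Between /i/ (V4) and /u/ (V5): /pfz/; trying suffixes from longest down, /z/ is the first permitted one, so coda /pf/ | onset /z/.
Between /u/ (V5) and /u/ (V6): cluster /gpl/ — the longest permitted-onset suffix is /pl/; onset = /pl/, preceding coda = /g/.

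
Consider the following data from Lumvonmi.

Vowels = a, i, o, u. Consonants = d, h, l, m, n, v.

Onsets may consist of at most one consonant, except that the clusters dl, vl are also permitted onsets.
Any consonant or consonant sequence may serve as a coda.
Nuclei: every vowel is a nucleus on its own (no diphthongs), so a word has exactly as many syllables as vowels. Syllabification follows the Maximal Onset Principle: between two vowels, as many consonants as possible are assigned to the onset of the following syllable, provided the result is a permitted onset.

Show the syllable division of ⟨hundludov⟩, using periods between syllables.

Nuclei (vowels): u, u, o → 3 syllables.
/u…u/ gap (V1→V2): /ndl/ — longest licit onset from the right is /dl/, leaving /n/ as coda.
/u…o/ gap (V2→V3): /d/ → onset of the next syllable (single consonants are always licit onsets).

hun.dlu.dov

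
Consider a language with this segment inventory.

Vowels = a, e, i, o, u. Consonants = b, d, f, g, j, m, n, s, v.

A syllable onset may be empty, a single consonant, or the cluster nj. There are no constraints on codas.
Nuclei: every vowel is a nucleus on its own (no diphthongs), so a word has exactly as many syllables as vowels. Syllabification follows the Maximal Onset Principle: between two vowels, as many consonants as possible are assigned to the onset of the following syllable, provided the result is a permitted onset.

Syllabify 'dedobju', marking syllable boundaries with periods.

The vowels are e, o, u — 3 nuclei, so 3 syllables.
Between /e/ (V1) and /o/ (V2): /d/ is a single consonant, so it becomes the next onset.
Between /o/ (V2) and /u/ (V3): cluster /bj/ — the longest permitted-onset suffix is /j/; onset = /j/, preceding coda = /b/.

de.dob.ju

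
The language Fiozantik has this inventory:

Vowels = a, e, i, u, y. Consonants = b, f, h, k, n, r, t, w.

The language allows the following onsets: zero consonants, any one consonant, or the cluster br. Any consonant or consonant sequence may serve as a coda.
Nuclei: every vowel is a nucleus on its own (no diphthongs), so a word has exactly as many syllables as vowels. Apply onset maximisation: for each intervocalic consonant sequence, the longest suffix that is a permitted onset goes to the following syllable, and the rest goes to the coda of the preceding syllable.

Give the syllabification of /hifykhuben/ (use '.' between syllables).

hi.fyk.hu.ben

Nuclei (vowels): i, y, u, e → 4 syllables.
/i…y/ gap (V1→V2): /f/ → onset of the next syllable (single consonants are always licit onsets).
/y…u/ gap (V2→V3): /kh/ splits as /k/ + /h/ (/h/ is the longest suffix that is a licit onset).
/u…e/ gap (V3→V4): /b/ → onset of the next syllable (single consonants are always licit onsets).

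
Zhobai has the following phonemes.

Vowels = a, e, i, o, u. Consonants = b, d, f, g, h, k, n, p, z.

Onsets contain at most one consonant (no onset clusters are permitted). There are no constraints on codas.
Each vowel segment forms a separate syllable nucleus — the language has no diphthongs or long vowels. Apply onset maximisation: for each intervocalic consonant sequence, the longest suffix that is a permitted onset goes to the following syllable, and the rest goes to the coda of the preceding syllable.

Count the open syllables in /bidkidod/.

1

The vowels are i, i, o — 3 nuclei, so 3 syllables.
Between /i/ (V1) and /i/ (V2): /dk/; trying suffixes from longest down, /k/ is the first permitted one, so coda /d/ | onset /k/.
Between /i/ (V2) and /o/ (V3): just /d/ — single C goes to the following onset.
Putting it together: bid.ki.dod.
Classifying each syllable: /bid/ (closed), /ki/ (open), /dod/ (closed).
Open syllables: 1.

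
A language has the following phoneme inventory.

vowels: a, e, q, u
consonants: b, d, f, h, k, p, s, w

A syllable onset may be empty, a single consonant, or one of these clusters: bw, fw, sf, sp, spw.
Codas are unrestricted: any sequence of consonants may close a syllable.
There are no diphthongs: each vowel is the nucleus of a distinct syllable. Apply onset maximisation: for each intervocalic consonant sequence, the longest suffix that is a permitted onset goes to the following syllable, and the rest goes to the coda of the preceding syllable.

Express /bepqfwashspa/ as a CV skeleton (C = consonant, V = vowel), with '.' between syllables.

CV.CV.CCVCC.CCV

The vowels are e, q, a, a — 4 nuclei, so 4 syllables.
Between /e/ (V1) and /q/ (V2): /p/ is a single consonant, so it becomes the next onset.
Between /q/ (V2) and /a/ (V3): cluster /fw/ — /fw/ is itself a permitted onset, so the whole cluster goes right; preceding coda = ∅.
Between /a/ (V3) and /a/ (V4): /shsp/ — longest licit onset from the right is /sp/, leaving /sh/ as coda.
Syllabification: be.pq.fwash.spa.
Mapping each syllable to C/V: /be/ → CV, /pq/ → CV, /fwash/ → CCVCC, /spa/ → CCV.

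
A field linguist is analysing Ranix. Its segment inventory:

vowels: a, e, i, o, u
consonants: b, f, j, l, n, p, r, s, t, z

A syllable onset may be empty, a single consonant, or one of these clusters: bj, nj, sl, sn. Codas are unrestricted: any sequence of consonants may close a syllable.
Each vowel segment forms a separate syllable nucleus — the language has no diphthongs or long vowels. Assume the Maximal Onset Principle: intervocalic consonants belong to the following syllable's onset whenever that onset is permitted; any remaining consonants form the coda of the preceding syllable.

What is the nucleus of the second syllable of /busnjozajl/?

o

Nuclei (vowels): u, o, a → 3 syllables.
The second nucleus (vowel 2 from the left) is /o/.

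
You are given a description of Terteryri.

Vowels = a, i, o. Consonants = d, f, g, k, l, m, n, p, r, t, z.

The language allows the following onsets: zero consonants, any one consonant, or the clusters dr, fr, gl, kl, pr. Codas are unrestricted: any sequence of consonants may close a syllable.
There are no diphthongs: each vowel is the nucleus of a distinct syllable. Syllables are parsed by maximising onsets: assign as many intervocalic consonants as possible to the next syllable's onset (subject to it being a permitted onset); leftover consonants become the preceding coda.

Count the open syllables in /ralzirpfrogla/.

The vowels are a, i, o, a — 4 nuclei, so 4 syllables.
/a…i/ gap (V1→V2): /lz/ — longest licit onset from the right is /z/, leaving /l/ as coda.
/i…o/ gap (V2→V3): /rpfr/ splits as /rp/ + /fr/ (/fr/ is the longest suffix that is a licit onset).
/o…a/ gap (V3→V4): /gl/ is a licit onset in full, so it all attaches to the next syllable.
Putting it together: ral.zirp.fro.gla.
Classifying each syllable: /ral/ (closed), /zirp/ (closed), /fro/ (open), /gla/ (open).
Open syllables: 2.

2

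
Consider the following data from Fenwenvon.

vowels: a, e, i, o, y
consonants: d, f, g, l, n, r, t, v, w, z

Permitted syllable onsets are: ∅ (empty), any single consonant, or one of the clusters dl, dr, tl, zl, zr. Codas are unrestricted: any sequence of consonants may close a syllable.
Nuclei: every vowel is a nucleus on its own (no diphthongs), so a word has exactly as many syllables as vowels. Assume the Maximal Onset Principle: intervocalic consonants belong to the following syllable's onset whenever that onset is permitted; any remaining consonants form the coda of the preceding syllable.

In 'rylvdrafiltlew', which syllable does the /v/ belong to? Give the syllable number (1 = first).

1

Vowels present: y, a, i, e; each is a nucleus, giving 4 syllables.
/y…a/ gap (V1→V2): cluster /lvdr/ — the longest permitted-onset suffix is /dr/; onset = /dr/, preceding coda = /lv/.
/a…i/ gap (V2→V3): /f/ is a single consonant, so it becomes the next onset.
/i…e/ gap (V3→V4): /ltl/; trying suffixes from longest down, /tl/ is the first permitted one, so coda /l/ | onset /tl/.
Syllabification: rylv.dra.fil.tlew.
The /v/ is in the coda of syllable 1 (/rylv/).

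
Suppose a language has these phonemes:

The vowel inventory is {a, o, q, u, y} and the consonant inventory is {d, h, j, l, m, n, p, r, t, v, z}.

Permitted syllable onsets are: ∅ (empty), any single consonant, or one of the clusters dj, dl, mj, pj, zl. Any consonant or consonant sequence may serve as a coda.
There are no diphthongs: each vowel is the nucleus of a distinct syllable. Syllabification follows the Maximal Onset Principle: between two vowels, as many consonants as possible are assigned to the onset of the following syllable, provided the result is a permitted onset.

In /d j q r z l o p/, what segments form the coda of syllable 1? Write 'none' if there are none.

The vowels are q, o — 2 nuclei, so 2 syllables.
σ1/σ2 boundary: cluster /rzl/ — the longest permitted-onset suffix is /zl/; onset = /zl/, preceding coda = /r/.
Result: djqr.zlop.
Syllable 1 is /djqr/: onset /dj/, nucleus /q/, coda /r/.

r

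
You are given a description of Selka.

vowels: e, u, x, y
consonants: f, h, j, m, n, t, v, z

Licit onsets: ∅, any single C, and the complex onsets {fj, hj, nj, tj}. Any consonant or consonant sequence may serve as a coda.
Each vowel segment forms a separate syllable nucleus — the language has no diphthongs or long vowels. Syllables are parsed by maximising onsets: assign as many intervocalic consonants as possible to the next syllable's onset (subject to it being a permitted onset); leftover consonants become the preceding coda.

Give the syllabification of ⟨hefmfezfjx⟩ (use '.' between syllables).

hefm.fez.fjx

The vowels are e, e, x — 3 nuclei, so 3 syllables.
V1 /e/ – V2 /e/: /fmf/ splits as /fm/ + /f/ (/f/ is the longest suffix that is a licit onset).
V2 /e/ – V3 /x/: /zfj/ splits as /z/ + /fj/ (/fj/ is the longest suffix that is a licit onset).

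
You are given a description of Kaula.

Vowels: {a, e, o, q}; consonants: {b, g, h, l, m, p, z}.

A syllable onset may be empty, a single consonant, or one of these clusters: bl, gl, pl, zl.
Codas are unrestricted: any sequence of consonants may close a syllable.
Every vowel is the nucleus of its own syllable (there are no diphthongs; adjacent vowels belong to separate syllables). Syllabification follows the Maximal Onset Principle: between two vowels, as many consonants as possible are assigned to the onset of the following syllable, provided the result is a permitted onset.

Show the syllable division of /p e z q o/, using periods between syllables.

pe.zq.o

Nuclei (vowels): e, q, o → 3 syllables.
V1 /e/ – V2 /q/: /z/ → onset of the next syllable (single consonants are always licit onsets).
V2 /q/ – V3 /o/: no consonants, so the boundary falls immediately after /q/.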